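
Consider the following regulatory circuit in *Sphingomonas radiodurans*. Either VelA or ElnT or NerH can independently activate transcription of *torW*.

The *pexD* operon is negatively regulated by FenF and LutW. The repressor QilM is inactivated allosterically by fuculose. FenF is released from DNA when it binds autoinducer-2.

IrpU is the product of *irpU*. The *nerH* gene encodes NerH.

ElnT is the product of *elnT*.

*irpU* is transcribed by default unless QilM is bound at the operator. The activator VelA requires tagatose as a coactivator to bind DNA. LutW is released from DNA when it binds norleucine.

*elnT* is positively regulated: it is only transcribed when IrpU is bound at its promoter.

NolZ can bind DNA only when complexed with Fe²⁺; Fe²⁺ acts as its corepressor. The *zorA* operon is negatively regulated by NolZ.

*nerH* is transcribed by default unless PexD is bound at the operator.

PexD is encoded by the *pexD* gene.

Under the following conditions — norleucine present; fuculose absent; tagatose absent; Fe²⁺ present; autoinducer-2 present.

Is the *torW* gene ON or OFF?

OFF

Tagatose is absent, so VelA is inactive.
Fuculose is absent, so QilM is active.
With repressor QilM bound, *irpU* is not transcribed.
So IrpU is not produced.
Required activator IrpU is absent, so *elnT* is not transcribed.
So ElnT is not produced.
Autoinducer-2 is present, so FenF is inactive.
Norleucine is present, so LutW is inactive.
With no repressor bound, *pexD* is transcribed.
So PexD is produced and active.
With repressor PexD bound, *nerH* is not transcribed.
So NerH is not produced.
No activator is available at the *torW* promoter, so *torW* is not transcribed.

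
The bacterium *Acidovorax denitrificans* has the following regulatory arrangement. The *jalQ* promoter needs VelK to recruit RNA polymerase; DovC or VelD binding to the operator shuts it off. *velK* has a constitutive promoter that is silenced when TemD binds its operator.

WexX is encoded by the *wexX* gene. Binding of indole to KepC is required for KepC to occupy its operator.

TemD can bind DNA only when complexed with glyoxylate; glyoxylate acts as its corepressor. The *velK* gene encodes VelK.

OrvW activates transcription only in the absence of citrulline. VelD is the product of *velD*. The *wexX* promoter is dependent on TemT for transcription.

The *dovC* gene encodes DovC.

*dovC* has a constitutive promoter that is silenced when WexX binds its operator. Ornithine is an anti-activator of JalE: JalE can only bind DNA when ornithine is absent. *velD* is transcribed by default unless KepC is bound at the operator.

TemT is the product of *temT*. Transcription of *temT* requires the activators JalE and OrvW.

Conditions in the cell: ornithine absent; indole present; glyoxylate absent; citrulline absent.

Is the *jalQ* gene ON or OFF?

Ornithine is absent, so JalE is active.
Citrulline is absent, so OrvW is active.
No repressor is bound and JalE and OrvW are active, so *temT* is transcribed.
So TemT is produced and active.
No repressor is bound and TemT is active, so *wexX* is transcribed.
So WexX is produced and active.
With repressor WexX bound, *dovC* is not transcribed.
So DovC is not produced.
Indole is present, so KepC is active.
With repressor KepC bound, *velD* is not transcribed.
So VelD is not produced.
Glyoxylate is absent, so TemD is inactive.
With no repressor bound, *velK* is transcribed.
So VelK is produced and active.
No repressor is bound and VelK is active, so *jalQ* is transcribed.

ON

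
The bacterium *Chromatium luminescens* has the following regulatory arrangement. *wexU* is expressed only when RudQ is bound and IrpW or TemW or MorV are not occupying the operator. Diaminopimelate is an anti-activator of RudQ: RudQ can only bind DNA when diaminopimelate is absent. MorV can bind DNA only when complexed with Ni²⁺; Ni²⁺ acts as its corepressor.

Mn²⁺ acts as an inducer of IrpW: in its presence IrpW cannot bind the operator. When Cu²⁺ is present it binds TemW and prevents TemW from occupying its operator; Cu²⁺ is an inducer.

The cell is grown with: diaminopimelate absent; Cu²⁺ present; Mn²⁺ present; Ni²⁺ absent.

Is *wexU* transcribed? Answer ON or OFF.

ON

Mn²⁺ is present, so IrpW is inactive.
Diaminopimelate is absent, so RudQ is active.
Cu²⁺ is present, so TemW is inactive.
Ni²⁺ is absent, so MorV is inactive.
No repressor is bound and RudQ is active, so *wexU* is transcribed.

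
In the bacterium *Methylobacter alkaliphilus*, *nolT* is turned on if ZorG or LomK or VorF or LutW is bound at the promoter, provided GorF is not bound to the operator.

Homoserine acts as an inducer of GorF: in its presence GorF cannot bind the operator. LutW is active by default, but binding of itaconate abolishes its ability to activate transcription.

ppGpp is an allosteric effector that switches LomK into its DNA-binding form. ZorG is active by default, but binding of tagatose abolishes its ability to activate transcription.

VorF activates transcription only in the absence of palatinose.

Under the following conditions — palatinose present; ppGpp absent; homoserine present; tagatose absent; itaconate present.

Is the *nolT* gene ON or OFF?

Tagatose is absent, so ZorG is active.
ppGpp is absent, so LomK is inactive.
Palatinose is present, so VorF is inactive.
Homoserine is present, so GorF is inactive.
Itaconate is present, so LutW is inactive.
Activator ZorG is present, so *nolT* is transcribed.

ON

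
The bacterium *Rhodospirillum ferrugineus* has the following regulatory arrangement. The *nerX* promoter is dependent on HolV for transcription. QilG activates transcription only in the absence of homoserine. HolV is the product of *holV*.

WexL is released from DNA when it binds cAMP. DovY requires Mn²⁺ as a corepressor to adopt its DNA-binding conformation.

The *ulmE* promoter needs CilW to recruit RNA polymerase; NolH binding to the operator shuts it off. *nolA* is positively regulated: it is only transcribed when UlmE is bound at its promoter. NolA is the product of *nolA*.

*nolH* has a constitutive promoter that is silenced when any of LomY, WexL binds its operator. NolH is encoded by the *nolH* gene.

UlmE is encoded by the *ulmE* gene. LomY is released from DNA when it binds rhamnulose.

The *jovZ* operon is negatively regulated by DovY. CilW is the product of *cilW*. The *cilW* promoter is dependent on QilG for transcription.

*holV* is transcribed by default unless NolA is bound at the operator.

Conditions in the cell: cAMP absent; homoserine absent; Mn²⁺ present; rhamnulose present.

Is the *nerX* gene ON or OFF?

OFF

Rhamnulose is present, so LomY is inactive.
cAMP is absent, so WexL is active.
With repressor WexL bound, *nolH* is not transcribed.
So NolH is not produced.
Homoserine is absent, so QilG is active.
No repressor is bound and QilG is active, so *cilW* is transcribed.
So CilW is produced and active.
No repressor is bound and CilW is active, so *ulmE* is transcribed.
So UlmE is produced and active.
No repressor is bound and UlmE is active, so *nolA* is transcribed.
So NolA is produced and active.
With repressor NolA bound, *holV* is not transcribed.
So HolV is not produced.
Required activator HolV is absent, so *nerX* is not transcribed.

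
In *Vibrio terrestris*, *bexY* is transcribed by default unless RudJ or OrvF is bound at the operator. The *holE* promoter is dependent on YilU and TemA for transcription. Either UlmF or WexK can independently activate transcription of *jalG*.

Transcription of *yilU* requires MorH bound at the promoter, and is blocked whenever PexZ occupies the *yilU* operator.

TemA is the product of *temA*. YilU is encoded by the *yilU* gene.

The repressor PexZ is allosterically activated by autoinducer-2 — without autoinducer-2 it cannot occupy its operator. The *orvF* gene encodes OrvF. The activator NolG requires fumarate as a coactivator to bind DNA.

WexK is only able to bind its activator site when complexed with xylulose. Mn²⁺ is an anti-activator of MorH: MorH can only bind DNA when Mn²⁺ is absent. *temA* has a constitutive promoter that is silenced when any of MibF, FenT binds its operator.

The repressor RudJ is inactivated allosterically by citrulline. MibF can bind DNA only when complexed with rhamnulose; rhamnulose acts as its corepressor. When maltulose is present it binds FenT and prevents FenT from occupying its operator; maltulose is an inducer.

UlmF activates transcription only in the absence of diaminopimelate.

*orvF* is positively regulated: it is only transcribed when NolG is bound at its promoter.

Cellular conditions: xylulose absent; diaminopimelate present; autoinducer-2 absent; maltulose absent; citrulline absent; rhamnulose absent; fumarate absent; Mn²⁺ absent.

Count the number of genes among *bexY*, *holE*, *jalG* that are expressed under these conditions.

Citrulline is absent, so RudJ is active.
Fumarate is absent, so NolG is inactive.
Required activator NolG is absent, so *orvF* is not transcribed.
So OrvF is not produced.
With repressor RudJ bound, *bexY* is not transcribed.
→ *bexY* is OFF.
Mn²⁺ is absent, so MorH is active.
Autoinducer-2 is absent, so PexZ is inactive.
No repressor is bound and MorH is active, so *yilU* is transcribed.
So YilU is produced and active.
Rhamnulose is absent, so MibF is inactive.
Maltulose is absent, so FenT is active.
With repressor FenT bound, *temA* is not transcribed.
So TemA is not produced.
Required activator TemA is absent, so *holE* is not transcribed.
→ *holE* is OFF.
Diaminopimelate is present, so UlmF is inactive.
Xylulose is absent, so WexK is inactive.
No activator is available at the *jalG* promoter, so *jalG* is not transcribed.
→ *jalG* is OFF.
0 of the 3 genes are transcribed.

0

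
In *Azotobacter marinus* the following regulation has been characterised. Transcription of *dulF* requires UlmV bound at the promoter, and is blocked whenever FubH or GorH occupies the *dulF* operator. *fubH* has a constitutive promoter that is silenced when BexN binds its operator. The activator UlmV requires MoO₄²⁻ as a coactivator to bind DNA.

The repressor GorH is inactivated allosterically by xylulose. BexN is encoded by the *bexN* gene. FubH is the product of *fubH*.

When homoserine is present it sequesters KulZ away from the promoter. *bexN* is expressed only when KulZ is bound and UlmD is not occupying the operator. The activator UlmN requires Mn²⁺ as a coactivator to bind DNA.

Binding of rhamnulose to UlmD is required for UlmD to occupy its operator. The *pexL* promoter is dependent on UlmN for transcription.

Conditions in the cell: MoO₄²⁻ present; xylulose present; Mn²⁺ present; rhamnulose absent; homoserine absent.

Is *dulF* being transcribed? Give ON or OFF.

Homoserine is absent, so KulZ is active.
Rhamnulose is absent, so UlmD is inactive.
No repressor is bound and KulZ is active, so *bexN* is transcribed.
So BexN is produced and active.
With repressor BexN bound, *fubH* is not transcribed.
So FubH is not produced.
Xylulose is present, so GorH is inactive.
MoO₄²⁻ is present, so UlmV is active.
No repressor is bound and UlmV is active, so *dulF* is transcribed.

ON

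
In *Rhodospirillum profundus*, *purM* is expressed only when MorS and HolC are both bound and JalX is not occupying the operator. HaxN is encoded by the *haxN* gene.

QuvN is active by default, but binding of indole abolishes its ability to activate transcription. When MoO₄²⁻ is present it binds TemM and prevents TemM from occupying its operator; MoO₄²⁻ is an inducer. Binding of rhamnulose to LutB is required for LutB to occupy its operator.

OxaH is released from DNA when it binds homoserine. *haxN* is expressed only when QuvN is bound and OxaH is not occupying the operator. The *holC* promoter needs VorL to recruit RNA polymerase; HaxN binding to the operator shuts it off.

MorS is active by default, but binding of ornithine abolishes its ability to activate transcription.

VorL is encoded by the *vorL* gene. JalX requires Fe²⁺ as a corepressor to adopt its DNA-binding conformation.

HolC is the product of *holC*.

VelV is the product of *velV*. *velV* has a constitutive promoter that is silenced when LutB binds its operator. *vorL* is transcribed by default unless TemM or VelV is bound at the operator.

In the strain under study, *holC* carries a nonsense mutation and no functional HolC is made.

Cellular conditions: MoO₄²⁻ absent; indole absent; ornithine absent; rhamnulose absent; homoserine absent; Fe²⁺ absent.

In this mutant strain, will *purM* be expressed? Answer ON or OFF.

OFF

Fe²⁺ is absent, so JalX is inactive.
Ornithine is absent, so MorS is active.
HolC is non-functional in this strain, so it has no effect.
Required activator HolC is absent, so *purM* is not transcribed.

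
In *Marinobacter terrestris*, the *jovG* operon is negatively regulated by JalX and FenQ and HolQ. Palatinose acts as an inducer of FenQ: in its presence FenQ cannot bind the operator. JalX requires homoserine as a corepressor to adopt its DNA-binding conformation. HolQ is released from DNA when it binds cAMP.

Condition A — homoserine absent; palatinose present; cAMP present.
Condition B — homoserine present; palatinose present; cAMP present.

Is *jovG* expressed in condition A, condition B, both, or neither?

A only

Condition A:
Homoserine is absent, so JalX is inactive.
Palatinose is present, so FenQ is inactive.
cAMP is present, so HolQ is inactive.
With no repressor bound, *jovG* is transcribed.
→ *jovG* is ON in A.
Condition B:
Homoserine is present, so JalX is active.
Palatinose is present, so FenQ is inactive.
cAMP is present, so HolQ is inactive.
With repressor JalX bound, *jovG* is not transcribed.
→ *jovG* is OFF in B.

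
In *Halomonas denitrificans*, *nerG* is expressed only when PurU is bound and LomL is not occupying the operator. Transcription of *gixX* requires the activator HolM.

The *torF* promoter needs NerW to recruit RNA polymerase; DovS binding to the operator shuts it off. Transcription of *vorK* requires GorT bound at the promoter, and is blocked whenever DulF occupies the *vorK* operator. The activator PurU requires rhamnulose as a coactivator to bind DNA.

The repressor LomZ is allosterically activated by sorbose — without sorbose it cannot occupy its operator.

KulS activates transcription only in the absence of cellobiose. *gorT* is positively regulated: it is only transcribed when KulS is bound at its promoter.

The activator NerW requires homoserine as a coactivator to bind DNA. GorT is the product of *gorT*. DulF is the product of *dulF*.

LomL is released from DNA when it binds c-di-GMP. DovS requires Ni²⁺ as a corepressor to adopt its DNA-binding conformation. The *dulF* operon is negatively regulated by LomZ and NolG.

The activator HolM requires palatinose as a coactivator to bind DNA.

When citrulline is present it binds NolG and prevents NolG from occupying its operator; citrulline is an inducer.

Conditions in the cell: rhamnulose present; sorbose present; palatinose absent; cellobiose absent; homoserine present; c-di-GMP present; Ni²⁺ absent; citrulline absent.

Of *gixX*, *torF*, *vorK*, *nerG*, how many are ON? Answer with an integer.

3

Palatinose is absent, so HolM is inactive.
Required activator HolM is absent, so *gixX* is not transcribed.
→ *gixX* is OFF.
Homoserine is present, so NerW is active.
Ni²⁺ is absent, so DovS is inactive.
No repressor is bound and NerW is active, so *torF* is transcribed.
→ *torF* is ON.
Sorbose is present, so LomZ is active.
Citrulline is absent, so NolG is active.
With repressor LomZ bound, *dulF* is not transcribed.
So DulF is not produced.
Cellobiose is absent, so KulS is active.
No repressor is bound and KulS is active, so *gorT* is transcribed.
So GorT is produced and active.
No repressor is bound and GorT is active, so *vorK* is transcribed.
→ *vorK* is ON.
c-di-GMP is present, so LomL is inactive.
Rhamnulose is present, so PurU is active.
No repressor is bound and PurU is active, so *nerG* is transcribed.
→ *nerG* is ON.
3 of the 4 genes are transcribed.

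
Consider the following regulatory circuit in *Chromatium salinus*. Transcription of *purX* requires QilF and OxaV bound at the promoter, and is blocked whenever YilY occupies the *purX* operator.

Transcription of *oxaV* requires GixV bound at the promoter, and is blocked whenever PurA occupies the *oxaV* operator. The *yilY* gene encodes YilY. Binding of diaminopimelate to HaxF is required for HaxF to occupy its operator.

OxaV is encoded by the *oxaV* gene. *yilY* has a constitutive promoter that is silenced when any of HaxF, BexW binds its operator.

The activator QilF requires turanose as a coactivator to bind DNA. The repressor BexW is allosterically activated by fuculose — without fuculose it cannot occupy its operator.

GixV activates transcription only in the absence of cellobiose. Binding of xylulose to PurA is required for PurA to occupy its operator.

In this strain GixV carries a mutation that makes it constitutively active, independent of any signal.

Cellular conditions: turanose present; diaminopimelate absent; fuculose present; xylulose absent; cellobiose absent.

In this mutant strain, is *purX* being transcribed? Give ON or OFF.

Turanose is present, so QilF is active.
GixV is constitutively active in this strain.
Xylulose is absent, so PurA is inactive.
No repressor is bound and GixV is active, so *oxaV* is transcribed.
So OxaV is produced and active.
Diaminopimelate is absent, so HaxF is inactive.
Fuculose is present, so BexW is active.
With repressor BexW bound, *yilY* is not transcribed.
So YilY is not produced.
No repressor is bound and QilF and OxaV are active, so *purX* is transcribed.

ON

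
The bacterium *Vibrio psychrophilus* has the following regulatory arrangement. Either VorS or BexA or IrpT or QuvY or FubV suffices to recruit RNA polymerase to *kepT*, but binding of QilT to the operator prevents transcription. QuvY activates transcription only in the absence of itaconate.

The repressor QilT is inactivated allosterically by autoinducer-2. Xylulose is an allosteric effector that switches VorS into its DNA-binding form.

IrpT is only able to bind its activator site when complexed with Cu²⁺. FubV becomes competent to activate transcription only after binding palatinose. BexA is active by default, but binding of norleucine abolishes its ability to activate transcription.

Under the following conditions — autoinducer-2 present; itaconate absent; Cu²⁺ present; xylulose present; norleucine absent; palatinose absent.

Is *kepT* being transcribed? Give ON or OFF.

ON

Xylulose is present, so VorS is active.
Norleucine is absent, so BexA is active.
Cu²⁺ is present, so IrpT is active.
Itaconate is absent, so QuvY is active.
Autoinducer-2 is present, so QilT is inactive.
Palatinose is absent, so FubV is inactive.
Activator VorS is present, so *kepT* is transcribed.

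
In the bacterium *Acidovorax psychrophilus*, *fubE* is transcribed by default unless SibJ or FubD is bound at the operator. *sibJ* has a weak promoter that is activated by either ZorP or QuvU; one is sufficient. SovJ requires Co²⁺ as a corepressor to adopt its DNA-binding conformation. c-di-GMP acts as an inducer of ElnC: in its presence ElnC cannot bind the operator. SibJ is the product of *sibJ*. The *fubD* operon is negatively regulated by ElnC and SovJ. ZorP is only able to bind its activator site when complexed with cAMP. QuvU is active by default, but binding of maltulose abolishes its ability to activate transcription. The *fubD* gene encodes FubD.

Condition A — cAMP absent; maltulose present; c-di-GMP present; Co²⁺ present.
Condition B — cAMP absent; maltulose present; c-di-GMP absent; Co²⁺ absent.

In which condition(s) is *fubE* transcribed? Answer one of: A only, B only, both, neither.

Condition A:
cAMP is absent, so ZorP is inactive.
Maltulose is present, so QuvU is inactive.
No activator is available at the *sibJ* promoter, so *sibJ* is not transcribed.
So SibJ is not produced.
c-di-GMP is present, so ElnC is inactive.
Co²⁺ is present, so SovJ is active.
With repressor SovJ bound, *fubD* is not transcribed.
So FubD is not produced.
With no repressor bound, *fubE* is transcribed.
→ *fubE* is ON in A.
Condition B:
cAMP is absent, so ZorP is inactive.
Maltulose is present, so QuvU is inactive.
No activator is available at the *sibJ* promoter, so *sibJ* is not transcribed.
So SibJ is not produced.
c-di-GMP is absent, so ElnC is active.
Co²⁺ is absent, so SovJ is inactive.
With repressor ElnC bound, *fubD* is not transcribed.
So FubD is not produced.
With no repressor bound, *fubE* is transcribed.
→ *fubE* is ON in B.

both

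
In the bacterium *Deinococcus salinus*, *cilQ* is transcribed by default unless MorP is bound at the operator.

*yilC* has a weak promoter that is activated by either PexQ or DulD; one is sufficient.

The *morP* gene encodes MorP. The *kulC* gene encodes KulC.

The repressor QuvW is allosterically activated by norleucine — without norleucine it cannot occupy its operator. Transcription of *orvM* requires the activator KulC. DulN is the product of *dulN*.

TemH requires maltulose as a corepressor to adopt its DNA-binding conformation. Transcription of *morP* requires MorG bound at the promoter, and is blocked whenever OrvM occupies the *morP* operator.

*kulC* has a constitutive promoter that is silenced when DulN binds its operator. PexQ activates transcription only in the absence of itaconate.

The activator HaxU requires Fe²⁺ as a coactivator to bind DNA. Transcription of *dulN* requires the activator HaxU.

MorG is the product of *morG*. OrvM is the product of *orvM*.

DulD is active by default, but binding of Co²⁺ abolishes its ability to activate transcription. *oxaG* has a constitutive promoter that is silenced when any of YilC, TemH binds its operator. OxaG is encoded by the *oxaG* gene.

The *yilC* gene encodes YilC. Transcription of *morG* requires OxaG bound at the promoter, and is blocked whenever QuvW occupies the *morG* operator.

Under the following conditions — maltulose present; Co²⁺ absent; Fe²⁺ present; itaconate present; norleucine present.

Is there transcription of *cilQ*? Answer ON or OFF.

ON

Fe²⁺ is present, so HaxU is active.
No repressor is bound and HaxU is active, so *dulN* is transcribed.
So DulN is produced and active.
With repressor DulN bound, *kulC* is not transcribed.
So KulC is not produced.
Required activator KulC is absent, so *orvM* is not transcribed.
So OrvM is not produced.
Norleucine is present, so QuvW is active.
Itaconate is present, so PexQ is inactive.
Co²⁺ is absent, so DulD is active.
Activator DulD is present, so *yilC* is transcribed.
So YilC is produced and active.
Maltulose is present, so TemH is active.
With repressor YilC bound, *oxaG* is not transcribed.
So OxaG is not produced.
With repressor QuvW bound, *morG* is not transcribed.
So MorG is not produced.
Required activator MorG is absent, so *morP* is not transcribed.
So MorP is not produced.
With no repressor bound, *cilQ* is transcribed.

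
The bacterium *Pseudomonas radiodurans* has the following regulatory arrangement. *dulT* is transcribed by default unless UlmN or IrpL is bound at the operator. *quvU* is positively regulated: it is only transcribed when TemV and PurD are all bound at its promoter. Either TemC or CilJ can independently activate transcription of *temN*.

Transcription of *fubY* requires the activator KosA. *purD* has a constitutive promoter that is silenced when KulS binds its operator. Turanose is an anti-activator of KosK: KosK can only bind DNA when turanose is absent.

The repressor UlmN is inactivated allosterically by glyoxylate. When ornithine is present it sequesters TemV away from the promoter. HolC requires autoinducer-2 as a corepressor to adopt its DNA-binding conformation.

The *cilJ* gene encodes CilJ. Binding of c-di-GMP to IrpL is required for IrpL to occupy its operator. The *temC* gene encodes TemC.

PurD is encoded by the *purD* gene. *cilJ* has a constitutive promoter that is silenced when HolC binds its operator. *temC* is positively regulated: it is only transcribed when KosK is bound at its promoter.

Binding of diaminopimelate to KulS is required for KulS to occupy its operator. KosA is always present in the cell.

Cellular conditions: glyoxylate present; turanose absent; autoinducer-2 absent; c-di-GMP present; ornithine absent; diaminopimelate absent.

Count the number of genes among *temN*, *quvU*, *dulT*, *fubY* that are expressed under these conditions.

Turanose is absent, so KosK is active.
No repressor is bound and KosK is active, so *temC* is transcribed.
So TemC is produced and active.
Autoinducer-2 is absent, so HolC is inactive.
With no repressor bound, *cilJ* is transcribed.
So CilJ is produced and active.
Activator TemC is present, so *temN* is transcribed.
→ *temN* is ON.
Ornithine is absent, so TemV is active.
Diaminopimelate is absent, so KulS is inactive.
With no repressor bound, *purD* is transcribed.
So PurD is produced and active.
No repressor is bound and TemV and PurD are active, so *quvU* is transcribed.
→ *quvU* is ON.
Glyoxylate is present, so UlmN is inactive.
c-di-GMP is present, so IrpL is active.
With repressor IrpL bound, *dulT* is not transcribed.
→ *dulT* is OFF.
KosA is produced constitutively and is active.
No repressor is bound and KosA is active, so *fubY* is transcribed.
→ *fubY* is ON.
3 of the 4 genes are transcribed.

3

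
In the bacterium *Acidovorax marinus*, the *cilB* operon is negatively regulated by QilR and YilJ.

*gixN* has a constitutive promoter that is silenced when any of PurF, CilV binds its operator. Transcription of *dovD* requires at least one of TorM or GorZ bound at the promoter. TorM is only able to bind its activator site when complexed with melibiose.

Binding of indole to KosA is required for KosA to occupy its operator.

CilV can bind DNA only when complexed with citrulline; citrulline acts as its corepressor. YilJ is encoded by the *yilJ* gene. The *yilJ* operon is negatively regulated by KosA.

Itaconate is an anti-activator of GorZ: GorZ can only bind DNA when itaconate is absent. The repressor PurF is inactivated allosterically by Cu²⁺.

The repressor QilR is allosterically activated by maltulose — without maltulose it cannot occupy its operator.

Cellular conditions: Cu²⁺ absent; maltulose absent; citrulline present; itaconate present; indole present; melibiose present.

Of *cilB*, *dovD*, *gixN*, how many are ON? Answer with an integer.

2

Maltulose is absent, so QilR is inactive.
Indole is present, so KosA is active.
With repressor KosA bound, *yilJ* is not transcribed.
So YilJ is not produced.
With no repressor bound, *cilB* is transcribed.
→ *cilB* is ON.
Melibiose is present, so TorM is active.
Itaconate is present, so GorZ is inactive.
Activator TorM is present, so *dovD* is transcribed.
→ *dovD* is ON.
Cu²⁺ is absent, so PurF is active.
Citrulline is present, so CilV is active.
With repressor PurF bound, *gixN* is not transcribed.
→ *gixN* is OFF.
2 of the 3 genes are transcribed.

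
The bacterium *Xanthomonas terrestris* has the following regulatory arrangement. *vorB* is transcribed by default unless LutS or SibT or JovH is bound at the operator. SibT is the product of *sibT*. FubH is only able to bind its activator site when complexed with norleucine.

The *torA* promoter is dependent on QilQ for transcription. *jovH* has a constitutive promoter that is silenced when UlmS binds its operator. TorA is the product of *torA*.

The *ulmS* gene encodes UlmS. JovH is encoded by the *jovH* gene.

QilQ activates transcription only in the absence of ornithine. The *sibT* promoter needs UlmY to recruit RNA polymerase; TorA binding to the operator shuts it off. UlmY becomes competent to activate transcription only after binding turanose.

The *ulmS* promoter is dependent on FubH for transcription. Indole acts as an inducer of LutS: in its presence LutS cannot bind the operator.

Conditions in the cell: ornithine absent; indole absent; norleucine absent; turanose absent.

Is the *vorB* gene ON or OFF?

OFF

Indole is absent, so LutS is active.
Turanose is absent, so UlmY is inactive.
Ornithine is absent, so QilQ is active.
No repressor is bound and QilQ is active, so *torA* is transcribed.
So TorA is produced and active.
With repressor TorA bound, *sibT* is not transcribed.
So SibT is not produced.
Norleucine is absent, so FubH is inactive.
Required activator FubH is absent, so *ulmS* is not transcribed.
So UlmS is not produced.
With no repressor bound, *jovH* is transcribed.
So JovH is produced and active.
With repressor LutS bound, *vorB* is not transcribed.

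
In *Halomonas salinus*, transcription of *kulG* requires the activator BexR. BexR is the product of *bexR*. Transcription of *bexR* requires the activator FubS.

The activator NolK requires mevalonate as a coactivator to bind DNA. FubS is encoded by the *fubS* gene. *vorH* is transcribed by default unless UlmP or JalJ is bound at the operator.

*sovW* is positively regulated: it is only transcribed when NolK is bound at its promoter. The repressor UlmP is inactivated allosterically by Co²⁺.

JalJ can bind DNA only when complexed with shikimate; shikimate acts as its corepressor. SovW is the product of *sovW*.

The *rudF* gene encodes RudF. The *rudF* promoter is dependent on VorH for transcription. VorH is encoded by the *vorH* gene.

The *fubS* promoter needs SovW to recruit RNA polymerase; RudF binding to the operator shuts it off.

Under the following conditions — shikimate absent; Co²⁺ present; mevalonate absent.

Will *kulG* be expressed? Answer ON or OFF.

OFF

Co²⁺ is present, so UlmP is inactive.
Shikimate is absent, so JalJ is inactive.
With no repressor bound, *vorH* is transcribed.
So VorH is produced and active.
No repressor is bound and VorH is active, so *rudF* is transcribed.
So RudF is produced and active.
Mevalonate is absent, so NolK is inactive.
Required activator NolK is absent, so *sovW* is not transcribed.
So SovW is not produced.
With repressor RudF bound, *fubS* is not transcribed.
So FubS is not produced.
Required activator FubS is absent, so *bexR* is not transcribed.
So BexR is not produced.
Required activator BexR is absent, so *kulG* is not transcribed.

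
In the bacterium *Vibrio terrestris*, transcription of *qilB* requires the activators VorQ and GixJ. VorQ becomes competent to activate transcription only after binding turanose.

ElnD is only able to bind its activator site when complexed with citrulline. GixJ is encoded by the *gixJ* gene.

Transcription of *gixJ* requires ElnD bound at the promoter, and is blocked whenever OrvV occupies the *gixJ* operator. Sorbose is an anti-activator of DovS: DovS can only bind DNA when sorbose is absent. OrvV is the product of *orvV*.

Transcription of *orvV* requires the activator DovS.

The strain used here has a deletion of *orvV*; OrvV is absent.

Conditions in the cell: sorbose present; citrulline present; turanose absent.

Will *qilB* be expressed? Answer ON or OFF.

Turanose is absent, so VorQ is inactive.
OrvV is non-functional in this strain, so it has no effect.
Citrulline is present, so ElnD is active.
No repressor is bound and ElnD is active, so *gixJ* is transcribed.
So GixJ is produced and active.
Required activator VorQ is absent, so *qilB* is not transcribed.

OFF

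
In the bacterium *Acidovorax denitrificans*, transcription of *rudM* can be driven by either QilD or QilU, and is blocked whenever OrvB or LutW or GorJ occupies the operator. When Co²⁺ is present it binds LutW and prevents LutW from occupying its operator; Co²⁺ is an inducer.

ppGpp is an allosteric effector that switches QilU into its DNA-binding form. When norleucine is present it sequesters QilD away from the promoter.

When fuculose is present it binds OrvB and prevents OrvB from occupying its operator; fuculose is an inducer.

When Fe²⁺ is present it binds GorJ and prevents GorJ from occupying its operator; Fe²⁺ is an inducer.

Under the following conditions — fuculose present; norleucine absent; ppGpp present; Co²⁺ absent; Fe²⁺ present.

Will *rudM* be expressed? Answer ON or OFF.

OFF

Fuculose is present, so OrvB is inactive.
Co²⁺ is absent, so LutW is active.
Norleucine is absent, so QilD is active.
ppGpp is present, so QilU is active.
Fe²⁺ is present, so GorJ is inactive.
With repressor LutW bound, *rudM* is not transcribed.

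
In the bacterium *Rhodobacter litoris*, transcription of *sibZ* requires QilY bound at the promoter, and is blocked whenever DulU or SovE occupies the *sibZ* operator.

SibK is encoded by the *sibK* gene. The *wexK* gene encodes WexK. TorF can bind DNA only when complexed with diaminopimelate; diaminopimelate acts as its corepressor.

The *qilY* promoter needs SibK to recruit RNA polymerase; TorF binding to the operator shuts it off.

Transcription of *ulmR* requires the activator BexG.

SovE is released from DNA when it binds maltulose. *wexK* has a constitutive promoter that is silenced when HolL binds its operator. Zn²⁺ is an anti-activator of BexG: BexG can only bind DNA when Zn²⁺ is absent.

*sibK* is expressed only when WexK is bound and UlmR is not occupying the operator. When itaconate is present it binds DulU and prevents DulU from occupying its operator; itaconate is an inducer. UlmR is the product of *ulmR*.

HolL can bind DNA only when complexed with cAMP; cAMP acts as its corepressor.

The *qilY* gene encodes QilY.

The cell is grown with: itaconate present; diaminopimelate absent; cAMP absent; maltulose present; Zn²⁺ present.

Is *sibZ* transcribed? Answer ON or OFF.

ON

cAMP is absent, so HolL is inactive.
With no repressor bound, *wexK* is transcribed.
So WexK is produced and active.
Zn²⁺ is present, so BexG is inactive.
Required activator BexG is absent, so *ulmR* is not transcribed.
So UlmR is not produced.
No repressor is bound and WexK is active, so *sibK* is transcribed.
So SibK is produced and active.
Diaminopimelate is absent, so TorF is inactive.
No repressor is bound and SibK is active, so *qilY* is transcribed.
So QilY is produced and active.
Itaconate is present, so DulU is inactive.
Maltulose is present, so SovE is inactive.
No repressor is bound and QilY is active, so *sibZ* is transcribed.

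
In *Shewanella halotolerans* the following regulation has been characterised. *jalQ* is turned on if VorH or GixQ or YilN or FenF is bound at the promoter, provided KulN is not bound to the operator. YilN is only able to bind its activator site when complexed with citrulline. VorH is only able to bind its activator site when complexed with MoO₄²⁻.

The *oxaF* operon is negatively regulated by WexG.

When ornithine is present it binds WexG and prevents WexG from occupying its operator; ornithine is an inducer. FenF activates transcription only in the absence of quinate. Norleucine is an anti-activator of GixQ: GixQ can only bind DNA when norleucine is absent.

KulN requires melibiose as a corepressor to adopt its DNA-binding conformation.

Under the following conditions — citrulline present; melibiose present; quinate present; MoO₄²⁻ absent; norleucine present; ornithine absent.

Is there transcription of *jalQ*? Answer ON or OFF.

OFF

Melibiose is present, so KulN is active.
MoO₄²⁻ is absent, so VorH is inactive.
Norleucine is present, so GixQ is inactive.
Citrulline is present, so YilN is active.
Quinate is present, so FenF is inactive.
With repressor KulN bound, *jalQ* is not transcribed.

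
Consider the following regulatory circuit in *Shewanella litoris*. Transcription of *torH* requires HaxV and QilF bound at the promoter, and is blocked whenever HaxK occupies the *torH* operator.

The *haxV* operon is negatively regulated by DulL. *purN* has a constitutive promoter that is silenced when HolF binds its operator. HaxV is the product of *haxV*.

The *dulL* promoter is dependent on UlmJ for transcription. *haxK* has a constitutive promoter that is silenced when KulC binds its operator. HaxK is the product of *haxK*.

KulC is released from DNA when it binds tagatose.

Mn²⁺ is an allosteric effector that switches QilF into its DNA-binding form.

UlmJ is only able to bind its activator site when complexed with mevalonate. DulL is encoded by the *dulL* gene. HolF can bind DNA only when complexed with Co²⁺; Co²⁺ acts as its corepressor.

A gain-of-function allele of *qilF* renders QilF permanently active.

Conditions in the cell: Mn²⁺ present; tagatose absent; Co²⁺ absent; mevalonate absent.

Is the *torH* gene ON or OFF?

ON

Mevalonate is absent, so UlmJ is inactive.
Required activator UlmJ is absent, so *dulL* is not transcribed.
So DulL is not produced.
With no repressor bound, *haxV* is transcribed.
So HaxV is produced and active.
Tagatose is absent, so KulC is active.
With repressor KulC bound, *haxK* is not transcribed.
So HaxK is not produced.
QilF is constitutively active in this strain.
No repressor is bound and HaxV and QilF are active, so *torH* is transcribed.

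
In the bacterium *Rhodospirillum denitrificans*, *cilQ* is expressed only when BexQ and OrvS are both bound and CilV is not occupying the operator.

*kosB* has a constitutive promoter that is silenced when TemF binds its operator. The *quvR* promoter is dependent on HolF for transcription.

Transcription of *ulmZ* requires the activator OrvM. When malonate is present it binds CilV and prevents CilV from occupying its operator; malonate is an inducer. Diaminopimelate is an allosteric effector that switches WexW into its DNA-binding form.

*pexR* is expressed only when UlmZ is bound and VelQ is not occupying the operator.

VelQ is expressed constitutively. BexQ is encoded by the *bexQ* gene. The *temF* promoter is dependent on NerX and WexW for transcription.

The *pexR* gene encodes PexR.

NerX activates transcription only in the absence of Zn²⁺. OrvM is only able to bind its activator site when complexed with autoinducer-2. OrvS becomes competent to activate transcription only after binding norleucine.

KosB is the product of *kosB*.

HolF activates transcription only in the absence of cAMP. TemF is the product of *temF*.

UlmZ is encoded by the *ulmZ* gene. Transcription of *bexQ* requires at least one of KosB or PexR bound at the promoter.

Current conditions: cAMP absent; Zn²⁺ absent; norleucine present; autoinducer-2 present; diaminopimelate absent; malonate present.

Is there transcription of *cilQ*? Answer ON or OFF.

ON

Malonate is present, so CilV is inactive.
Zn²⁺ is absent, so NerX is active.
Diaminopimelate is absent, so WexW is inactive.
Required activator WexW is absent, so *temF* is not transcribed.
So TemF is not produced.
With no repressor bound, *kosB* is transcribed.
So KosB is produced and active.
Autoinducer-2 is present, so OrvM is active.
No repressor is bound and OrvM is active, so *ulmZ* is transcribed.
So UlmZ is produced and active.
VelQ is produced constitutively and is active.
With repressor VelQ bound, *pexR* is not transcribed.
So PexR is not produced.
Activator KosB is present, so *bexQ* is transcribed.
So BexQ is produced and active.
Norleucine is present, so OrvS is active.
No repressor is bound and BexQ and OrvS are active, so *cilQ* is transcribed.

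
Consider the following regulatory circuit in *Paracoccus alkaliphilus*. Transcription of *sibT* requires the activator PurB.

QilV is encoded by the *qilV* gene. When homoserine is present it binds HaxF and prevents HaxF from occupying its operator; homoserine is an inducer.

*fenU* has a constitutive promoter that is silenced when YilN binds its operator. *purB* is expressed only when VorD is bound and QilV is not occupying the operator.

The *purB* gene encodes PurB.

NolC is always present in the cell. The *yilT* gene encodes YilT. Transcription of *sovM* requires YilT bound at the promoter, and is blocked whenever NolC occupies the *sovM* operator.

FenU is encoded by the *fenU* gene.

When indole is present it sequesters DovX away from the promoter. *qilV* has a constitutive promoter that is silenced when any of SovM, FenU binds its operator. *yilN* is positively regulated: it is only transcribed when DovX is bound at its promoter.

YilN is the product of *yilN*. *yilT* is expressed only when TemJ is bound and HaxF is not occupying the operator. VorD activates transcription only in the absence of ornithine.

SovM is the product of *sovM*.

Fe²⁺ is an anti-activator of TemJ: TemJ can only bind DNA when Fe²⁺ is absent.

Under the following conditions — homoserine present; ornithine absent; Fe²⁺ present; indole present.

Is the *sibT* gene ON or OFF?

ON

Fe²⁺ is present, so TemJ is inactive.
Homoserine is present, so HaxF is inactive.
Required activator TemJ is absent, so *yilT* is not transcribed.
So YilT is not produced.
NolC is produced constitutively and is active.
With repressor NolC bound, *sovM* is not transcribed.
So SovM is not produced.
Indole is present, so DovX is inactive.
Required activator DovX is absent, so *yilN* is not transcribed.
So YilN is not produced.
With no repressor bound, *fenU* is transcribed.
So FenU is produced and active.
With repressor FenU bound, *qilV* is not transcribed.
So QilV is not produced.
Ornithine is absent, so VorD is active.
No repressor is bound and VorD is active, so *purB* is transcribed.
So PurB is produced and active.
No repressor is bound and PurB is active, so *sibT* is transcribed.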